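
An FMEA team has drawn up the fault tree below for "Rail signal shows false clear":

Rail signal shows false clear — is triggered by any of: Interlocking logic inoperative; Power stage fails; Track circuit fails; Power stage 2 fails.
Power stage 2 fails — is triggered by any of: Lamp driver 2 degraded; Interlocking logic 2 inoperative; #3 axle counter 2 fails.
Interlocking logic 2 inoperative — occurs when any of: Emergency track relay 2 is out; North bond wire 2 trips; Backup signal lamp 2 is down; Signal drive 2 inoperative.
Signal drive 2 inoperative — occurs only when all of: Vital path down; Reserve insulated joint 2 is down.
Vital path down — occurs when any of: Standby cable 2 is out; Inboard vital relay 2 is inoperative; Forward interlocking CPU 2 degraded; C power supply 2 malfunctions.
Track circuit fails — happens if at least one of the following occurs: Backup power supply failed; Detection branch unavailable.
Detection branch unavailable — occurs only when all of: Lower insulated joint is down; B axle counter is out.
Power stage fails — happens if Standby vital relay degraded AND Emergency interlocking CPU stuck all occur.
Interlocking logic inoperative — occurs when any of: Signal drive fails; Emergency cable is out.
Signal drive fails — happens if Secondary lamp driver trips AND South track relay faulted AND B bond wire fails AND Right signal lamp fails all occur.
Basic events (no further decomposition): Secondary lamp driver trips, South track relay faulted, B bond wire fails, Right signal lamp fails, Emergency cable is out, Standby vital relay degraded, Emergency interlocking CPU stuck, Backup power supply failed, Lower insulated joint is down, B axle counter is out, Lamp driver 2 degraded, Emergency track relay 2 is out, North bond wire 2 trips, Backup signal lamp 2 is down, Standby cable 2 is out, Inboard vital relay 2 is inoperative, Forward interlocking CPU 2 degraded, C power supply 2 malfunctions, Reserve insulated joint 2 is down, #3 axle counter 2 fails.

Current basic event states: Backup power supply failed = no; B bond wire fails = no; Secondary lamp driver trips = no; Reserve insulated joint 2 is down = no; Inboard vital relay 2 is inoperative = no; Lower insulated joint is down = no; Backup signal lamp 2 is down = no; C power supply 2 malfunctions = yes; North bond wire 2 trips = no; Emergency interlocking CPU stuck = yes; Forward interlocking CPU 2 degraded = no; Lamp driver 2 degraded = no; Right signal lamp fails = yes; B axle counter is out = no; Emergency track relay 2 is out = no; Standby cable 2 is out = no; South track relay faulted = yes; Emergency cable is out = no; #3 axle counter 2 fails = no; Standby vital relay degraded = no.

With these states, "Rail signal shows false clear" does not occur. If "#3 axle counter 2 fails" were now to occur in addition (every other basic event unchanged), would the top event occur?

Counterfactual: set "#3 axle counter 2 fails" to occurred.
Signal drive fails [AND]: Secondary lamp driver trips=not, South track relay faulted=occurs, B bond wire fails=not, Right signal lamp fails=occurs → not all inputs occur → does not occur.
Interlocking logic inoperative [OR]: Signal drive fails=not, Emergency cable is out=not → no input occurs → does not occur.
Power stage fails [AND]: Standby vital relay degraded=not, Emergency interlocking CPU stuck=occurs → not all inputs occur → does not occur.
Detection branch unavailable [AND]: Lower insulated joint is down=not, B axle counter is out=not → not all inputs occur → does not occur.
Track circuit fails [OR]: Backup power supply failed=not, Detection branch unavailable=not → no input occurs → does not occur.
Vital path down [OR]: Standby cable 2 is out=not, Inboard vital relay 2 is inoperative=not, Forward interlocking CPU 2 degraded=not, C power supply 2 malfunctions=occurs → at least one input occurs → occurs.
Signal drive 2 inoperative [AND]: Vital path down=occurs, Reserve insulated joint 2 is down=not → not all inputs occur → does not occur.
Interlocking logic 2 inoperative [OR]: Emergency track relay 2 is out=not, North bond wire 2 trips=not, Backup signal lamp 2 is down=not, Signal drive 2 inoperative=not → no input occurs → does not occur.
Power stage 2 fails [OR]: Lamp driver 2 degraded=not, Interlocking logic 2 inoperative=not, #3 axle counter 2 fails=occurs → at least one input occurs → occurs.
Rail signal shows false clear [OR]: Interlocking logic inoperative=not, Power stage fails=not, Track circuit fails=not, Power stage 2 fails=occurs → at least one input occurs → occurs.

Yes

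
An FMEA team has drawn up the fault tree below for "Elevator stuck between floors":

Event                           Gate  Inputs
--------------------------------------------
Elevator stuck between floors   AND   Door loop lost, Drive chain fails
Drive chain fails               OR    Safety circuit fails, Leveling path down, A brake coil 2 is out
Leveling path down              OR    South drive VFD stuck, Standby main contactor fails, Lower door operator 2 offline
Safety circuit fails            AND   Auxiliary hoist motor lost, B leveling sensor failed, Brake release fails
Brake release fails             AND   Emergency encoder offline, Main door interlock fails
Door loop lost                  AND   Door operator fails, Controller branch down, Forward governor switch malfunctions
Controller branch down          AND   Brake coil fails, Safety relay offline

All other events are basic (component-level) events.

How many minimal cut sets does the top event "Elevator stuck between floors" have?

Controller branch down [AND]: one cut set from each child combined → 1 × 1 = 1 cut set(s).
Door loop lost [AND]: one cut set from each child combined → 1 × 1 × 1 = 1 cut set(s).
Brake release fails [AND]: one cut set from each child combined → 1 × 1 = 1 cut set(s).
Safety circuit fails [AND]: one cut set from each child combined → 1 × 1 × 1 = 1 cut set(s).
Leveling path down [OR]: union of children's cut sets → 3 cut set(s).
Drive chain fails [OR]: union of children's cut sets → 5 cut set(s).
Elevator stuck between floors [AND]: one cut set from each child combined → 1 × 5 = 5 cut set(s).
Minimal cut sets: {Auxiliary hoist motor lost, B leveling sensor failed, Brake coil fails, Door operator fails, Emergency encoder offline, Forward governor switch malfunctions, Main door interlock fails, Safety relay offline}; {Brake coil fails, Door operator fails, Forward governor switch malfunctions, Safety relay offline, South drive VFD stuck}; {Brake coil fails, Door operator fails, Forward governor switch malfunctions, Safety relay offline, Standby main contactor fails}; {Brake coil fails, Door operator fails, Forward governor switch malfunctions, Lower door operator 2 offline, Safety relay offline}; {A brake coil 2 is out, Brake coil fails, Door operator fails, Forward governor switch malfunctions, Safety relay offline}.

5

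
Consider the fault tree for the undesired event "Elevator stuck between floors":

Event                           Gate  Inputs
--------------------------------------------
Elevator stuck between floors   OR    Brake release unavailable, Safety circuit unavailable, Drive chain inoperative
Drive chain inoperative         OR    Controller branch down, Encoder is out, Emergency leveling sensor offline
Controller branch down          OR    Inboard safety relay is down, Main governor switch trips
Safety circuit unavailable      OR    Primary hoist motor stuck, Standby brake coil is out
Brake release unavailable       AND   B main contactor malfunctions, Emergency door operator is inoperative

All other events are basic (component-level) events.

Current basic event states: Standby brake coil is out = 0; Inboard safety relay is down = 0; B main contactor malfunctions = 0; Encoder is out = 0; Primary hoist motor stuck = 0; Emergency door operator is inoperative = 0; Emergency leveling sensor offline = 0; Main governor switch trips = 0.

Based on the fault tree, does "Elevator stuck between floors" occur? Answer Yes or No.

No

Brake release unavailable [AND]: B main contactor malfunctions=not, Emergency door operator is inoperative=not → not all inputs occur → does not occur.
Safety circuit unavailable [OR]: Primary hoist motor stuck=not, Standby brake coil is out=not → no input occurs → does not occur.
Controller branch down [OR]: Inboard safety relay is down=not, Main governor switch trips=not → no input occurs → does not occur.
Drive chain inoperative [OR]: Controller branch down=not, Encoder is out=not, Emergency leveling sensor offline=not → no input occurs → does not occur.
Elevator stuck between floors [OR]: Brake release unavailable=not, Safety circuit unavailable=not, Drive chain inoperative=not → no input occurs → does not occur.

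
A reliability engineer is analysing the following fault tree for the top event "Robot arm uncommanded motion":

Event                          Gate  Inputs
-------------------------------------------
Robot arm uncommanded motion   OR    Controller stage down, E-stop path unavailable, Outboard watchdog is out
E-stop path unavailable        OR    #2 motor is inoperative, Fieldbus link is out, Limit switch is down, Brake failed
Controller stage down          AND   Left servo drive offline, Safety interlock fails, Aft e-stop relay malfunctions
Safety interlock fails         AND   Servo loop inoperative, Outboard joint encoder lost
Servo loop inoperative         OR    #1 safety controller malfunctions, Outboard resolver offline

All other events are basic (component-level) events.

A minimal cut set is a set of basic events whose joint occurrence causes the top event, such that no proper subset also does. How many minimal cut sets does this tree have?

Servo loop inoperative [OR]: union of children's cut sets → 2 cut set(s).
Safety interlock fails [AND]: one cut set from each child combined → 2 × 1 = 2 cut set(s).
Controller stage down [AND]: one cut set from each child combined → 1 × 2 × 1 = 2 cut set(s).
E-stop path unavailable [OR]: union of children's cut sets → 4 cut set(s).
Robot arm uncommanded motion [OR]: union of children's cut sets → 7 cut set(s).
Minimal cut sets: {#1 safety controller malfunctions, Aft e-stop relay malfunctions, Left servo drive offline, Outboard joint encoder lost}; {Aft e-stop relay malfunctions, Left servo drive offline, Outboard joint encoder lost, Outboard resolver offline}; {#2 motor is inoperative}; {Fieldbus link is out}; {Limit switch is down}; {Brake failed}; {Outboard watchdog is out}.

7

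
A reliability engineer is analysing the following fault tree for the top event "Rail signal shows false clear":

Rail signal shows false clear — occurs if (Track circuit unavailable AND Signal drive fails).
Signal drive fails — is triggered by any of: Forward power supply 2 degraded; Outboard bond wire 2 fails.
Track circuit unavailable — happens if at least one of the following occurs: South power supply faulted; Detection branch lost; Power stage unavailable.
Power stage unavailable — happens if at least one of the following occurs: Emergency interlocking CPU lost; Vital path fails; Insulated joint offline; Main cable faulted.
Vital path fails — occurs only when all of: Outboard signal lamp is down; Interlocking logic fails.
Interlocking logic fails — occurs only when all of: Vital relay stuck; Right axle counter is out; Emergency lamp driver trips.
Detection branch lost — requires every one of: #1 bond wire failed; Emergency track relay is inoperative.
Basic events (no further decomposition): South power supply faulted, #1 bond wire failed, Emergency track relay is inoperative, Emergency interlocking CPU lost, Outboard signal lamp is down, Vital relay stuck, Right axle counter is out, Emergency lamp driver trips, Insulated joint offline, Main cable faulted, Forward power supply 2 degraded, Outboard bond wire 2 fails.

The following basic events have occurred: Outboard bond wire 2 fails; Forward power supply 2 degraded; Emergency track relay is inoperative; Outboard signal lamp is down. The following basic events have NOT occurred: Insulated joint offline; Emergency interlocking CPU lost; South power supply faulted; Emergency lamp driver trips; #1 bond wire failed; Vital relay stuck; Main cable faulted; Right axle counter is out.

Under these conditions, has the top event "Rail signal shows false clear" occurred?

No

Detection branch lost [AND]: #1 bond wire failed=not, Emergency track relay is inoperative=occurs → not all inputs occur → does not occur.
Interlocking logic fails [AND]: Vital relay stuck=not, Right axle counter is out=not, Emergency lamp driver trips=not → not all inputs occur → does not occur.
Vital path fails [AND]: Outboard signal lamp is down=occurs, Interlocking logic fails=not → not all inputs occur → does not occur.
Power stage unavailable [OR]: Emergency interlocking CPU lost=not, Vital path fails=not, Insulated joint offline=not, Main cable faulted=not → no input occurs → does not occur.
Track circuit unavailable [OR]: South power supply faulted=not, Detection branch lost=not, Power stage unavailable=not → no input occurs → does not occur.
Signal drive fails [OR]: Forward power supply 2 degraded=occurs, Outboard bond wire 2 fails=occurs → at least one input occurs → occurs.
Rail signal shows false clear [AND]: Track circuit unavailable=not, Signal drive fails=occurs → not all inputs occur → does not occur.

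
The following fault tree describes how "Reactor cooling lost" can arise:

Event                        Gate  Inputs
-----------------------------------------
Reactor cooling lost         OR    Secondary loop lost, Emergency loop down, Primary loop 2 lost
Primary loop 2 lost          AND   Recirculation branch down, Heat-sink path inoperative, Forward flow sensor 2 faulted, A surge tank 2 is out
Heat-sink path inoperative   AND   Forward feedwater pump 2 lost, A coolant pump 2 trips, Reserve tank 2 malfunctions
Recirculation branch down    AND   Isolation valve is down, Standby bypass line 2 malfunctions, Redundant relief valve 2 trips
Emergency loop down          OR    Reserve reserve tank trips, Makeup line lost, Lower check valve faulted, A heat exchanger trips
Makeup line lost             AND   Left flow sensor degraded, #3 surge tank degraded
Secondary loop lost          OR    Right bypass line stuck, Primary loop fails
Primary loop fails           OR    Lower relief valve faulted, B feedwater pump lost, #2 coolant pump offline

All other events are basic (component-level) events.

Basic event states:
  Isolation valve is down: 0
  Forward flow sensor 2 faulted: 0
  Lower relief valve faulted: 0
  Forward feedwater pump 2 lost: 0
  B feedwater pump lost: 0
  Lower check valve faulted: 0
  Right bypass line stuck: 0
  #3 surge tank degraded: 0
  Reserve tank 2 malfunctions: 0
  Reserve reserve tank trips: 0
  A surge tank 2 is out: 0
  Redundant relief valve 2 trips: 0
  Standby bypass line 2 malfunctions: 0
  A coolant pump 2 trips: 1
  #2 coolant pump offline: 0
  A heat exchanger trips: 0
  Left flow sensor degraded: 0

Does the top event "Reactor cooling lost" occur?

No

Primary loop fails [OR]: Lower relief valve faulted=not, B feedwater pump lost=not, #2 coolant pump offline=not → no input occurs → does not occur.
Secondary loop lost [OR]: Right bypass line stuck=not, Primary loop fails=not → no input occurs → does not occur.
Makeup line lost [AND]: Left flow sensor degraded=not, #3 surge tank degraded=not → not all inputs occur → does not occur.
Emergency loop down [OR]: Reserve reserve tank trips=not, Makeup line lost=not, Lower check valve faulted=not, A heat exchanger trips=not → no input occurs → does not occur.
Recirculation branch down [AND]: Isolation valve is down=not, Standby bypass line 2 malfunctions=not, Redundant relief valve 2 trips=not → not all inputs occur → does not occur.
Heat-sink path inoperative [AND]: Forward feedwater pump 2 lost=not, A coolant pump 2 trips=occurs, Reserve tank 2 malfunctions=not → not all inputs occur → does not occur.
Primary loop 2 lost [AND]: Recirculation branch down=not, Heat-sink path inoperative=not, Forward flow sensor 2 faulted=not, A surge tank 2 is out=not → not all inputs occur → does not occur.
Reactor cooling lost [OR]: Secondary loop lost=not, Emergency loop down=not, Primary loop 2 lost=not → no input occurs → does not occur.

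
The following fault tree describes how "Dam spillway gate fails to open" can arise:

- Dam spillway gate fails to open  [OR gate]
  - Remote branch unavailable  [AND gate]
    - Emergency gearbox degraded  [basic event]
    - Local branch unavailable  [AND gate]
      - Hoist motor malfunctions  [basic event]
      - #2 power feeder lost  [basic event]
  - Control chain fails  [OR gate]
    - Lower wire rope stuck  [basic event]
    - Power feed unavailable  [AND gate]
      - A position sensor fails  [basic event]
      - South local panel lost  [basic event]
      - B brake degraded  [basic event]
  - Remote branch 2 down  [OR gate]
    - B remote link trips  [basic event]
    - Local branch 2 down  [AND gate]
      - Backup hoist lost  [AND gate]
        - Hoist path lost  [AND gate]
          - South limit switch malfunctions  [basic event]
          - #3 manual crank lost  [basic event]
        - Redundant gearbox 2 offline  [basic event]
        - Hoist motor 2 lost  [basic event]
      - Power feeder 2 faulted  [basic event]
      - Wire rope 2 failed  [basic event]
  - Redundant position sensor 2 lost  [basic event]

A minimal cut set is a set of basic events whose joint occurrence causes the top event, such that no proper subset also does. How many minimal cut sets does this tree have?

6

Local branch unavailable [AND]: one cut set from each child combined → 1 × 1 = 1 cut set(s).
Remote branch unavailable [AND]: one cut set from each child combined → 1 × 1 = 1 cut set(s).
Power feed unavailable [AND]: one cut set from each child combined → 1 × 1 × 1 = 1 cut set(s).
Control chain fails [OR]: union of children's cut sets → 2 cut set(s).
Hoist path lost [AND]: one cut set from each child combined → 1 × 1 = 1 cut set(s).
Backup hoist lost [AND]: one cut set from each child combined → 1 × 1 × 1 = 1 cut set(s).
Local branch 2 down [AND]: one cut set from each child combined → 1 × 1 × 1 = 1 cut set(s).
Remote branch 2 down [OR]: union of children's cut sets → 2 cut set(s).
Dam spillway gate fails to open [OR]: union of children's cut sets → 6 cut set(s).
Minimal cut sets: {#2 power feeder lost, Emergency gearbox degraded, Hoist motor malfunctions}; {Lower wire rope stuck}; {A position sensor fails, B brake degraded, South local panel lost}; {B remote link trips}; {#3 manual crank lost, Hoist motor 2 lost, Power feeder 2 faulted, Redundant gearbox 2 offline, South limit switch malfunctions, Wire rope 2 failed}; {Redundant position sensor 2 lost}.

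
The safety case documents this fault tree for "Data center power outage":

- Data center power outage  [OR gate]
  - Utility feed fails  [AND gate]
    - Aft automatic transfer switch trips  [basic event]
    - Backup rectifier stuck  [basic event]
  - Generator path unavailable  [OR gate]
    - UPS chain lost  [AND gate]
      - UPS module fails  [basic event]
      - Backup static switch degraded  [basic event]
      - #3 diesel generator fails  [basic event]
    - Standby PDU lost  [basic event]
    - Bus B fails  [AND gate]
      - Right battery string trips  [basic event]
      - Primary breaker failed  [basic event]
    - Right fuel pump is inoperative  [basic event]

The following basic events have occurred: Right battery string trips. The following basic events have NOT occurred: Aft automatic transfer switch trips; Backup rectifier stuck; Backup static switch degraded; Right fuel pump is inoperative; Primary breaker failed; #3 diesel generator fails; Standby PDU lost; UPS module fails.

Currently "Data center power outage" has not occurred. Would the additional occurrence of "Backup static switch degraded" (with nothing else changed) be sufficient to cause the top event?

No

Counterfactual: set "Backup static switch degraded" to occurred.
Utility feed fails [AND]: Aft automatic transfer switch trips=not, Backup rectifier stuck=not → not all inputs occur → does not occur.
UPS chain lost [AND]: UPS module fails=not, Backup static switch degraded=occurs, #3 diesel generator fails=not → not all inputs occur → does not occur.
Bus B fails [AND]: Right battery string trips=occurs, Primary breaker failed=not → not all inputs occur → does not occur.
Generator path unavailable [OR]: UPS chain lost=not, Standby PDU lost=not, Bus B fails=not, Right fuel pump is inoperative=not → no input occurs → does not occur.
Data center power outage [OR]: Utility feed fails=not, Generator path unavailable=not → no input occurs → does not occur.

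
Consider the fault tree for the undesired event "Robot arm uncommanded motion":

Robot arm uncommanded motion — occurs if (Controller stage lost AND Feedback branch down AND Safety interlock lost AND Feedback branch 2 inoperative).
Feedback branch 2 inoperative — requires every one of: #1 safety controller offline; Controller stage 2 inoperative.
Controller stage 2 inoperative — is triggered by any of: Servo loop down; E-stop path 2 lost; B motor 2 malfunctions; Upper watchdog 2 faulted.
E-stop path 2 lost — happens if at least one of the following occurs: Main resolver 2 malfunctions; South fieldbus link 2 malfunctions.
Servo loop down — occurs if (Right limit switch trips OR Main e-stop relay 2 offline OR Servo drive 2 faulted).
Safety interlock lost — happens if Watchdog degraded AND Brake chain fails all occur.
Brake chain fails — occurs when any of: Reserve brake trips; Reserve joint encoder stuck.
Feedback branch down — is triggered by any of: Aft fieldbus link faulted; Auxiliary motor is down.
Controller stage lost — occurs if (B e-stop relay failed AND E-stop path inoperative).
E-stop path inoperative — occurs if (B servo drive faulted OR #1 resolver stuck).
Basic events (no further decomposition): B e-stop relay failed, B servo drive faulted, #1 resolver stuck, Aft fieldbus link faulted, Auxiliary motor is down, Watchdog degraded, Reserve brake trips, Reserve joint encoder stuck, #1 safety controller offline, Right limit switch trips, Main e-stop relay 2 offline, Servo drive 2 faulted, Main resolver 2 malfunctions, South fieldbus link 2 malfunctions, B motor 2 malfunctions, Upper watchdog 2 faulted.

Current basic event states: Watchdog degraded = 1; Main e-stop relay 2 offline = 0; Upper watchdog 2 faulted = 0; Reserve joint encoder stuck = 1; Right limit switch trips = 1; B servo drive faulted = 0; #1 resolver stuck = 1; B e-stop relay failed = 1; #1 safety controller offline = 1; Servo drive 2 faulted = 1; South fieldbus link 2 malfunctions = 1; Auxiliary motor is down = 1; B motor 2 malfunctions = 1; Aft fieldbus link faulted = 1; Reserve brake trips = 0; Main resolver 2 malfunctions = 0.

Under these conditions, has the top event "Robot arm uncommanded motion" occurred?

E-stop path inoperative [OR]: B servo drive faulted=not, #1 resolver stuck=occurs → at least one input occurs → occurs.
Controller stage lost [AND]: B e-stop relay failed=occurs, E-stop path inoperative=occurs → all inputs occur → occurs.
Feedback branch down [OR]: Aft fieldbus link faulted=occurs, Auxiliary motor is down=occurs → at least one input occurs → occurs.
Brake chain fails [OR]: Reserve brake trips=not, Reserve joint encoder stuck=occurs → at least one input occurs → occurs.
Safety interlock lost [AND]: Watchdog degraded=occurs, Brake chain fails=occurs → all inputs occur → occurs.
Servo loop down [OR]: Right limit switch trips=occurs, Main e-stop relay 2 offline=not, Servo drive 2 faulted=occurs → at least one input occurs → occurs.
E-stop path 2 lost [OR]: Main resolver 2 malfunctions=not, South fieldbus link 2 malfunctions=occurs → at least one input occurs → occurs.
Controller stage 2 inoperative [OR]: Servo loop down=occurs, E-stop path 2 lost=occurs, B motor 2 malfunctions=occurs, Upper watchdog 2 faulted=not → at least one input occurs → occurs.
Feedback branch 2 inoperative [AND]: #1 safety controller offline=occurs, Controller stage 2 inoperative=occurs → all inputs occur → occurs.
Robot arm uncommanded motion [AND]: Controller stage lost=occurs, Feedback branch down=occurs, Safety interlock lost=occurs, Feedback branch 2 inoperative=occurs → all inputs occur → occurs.

Yes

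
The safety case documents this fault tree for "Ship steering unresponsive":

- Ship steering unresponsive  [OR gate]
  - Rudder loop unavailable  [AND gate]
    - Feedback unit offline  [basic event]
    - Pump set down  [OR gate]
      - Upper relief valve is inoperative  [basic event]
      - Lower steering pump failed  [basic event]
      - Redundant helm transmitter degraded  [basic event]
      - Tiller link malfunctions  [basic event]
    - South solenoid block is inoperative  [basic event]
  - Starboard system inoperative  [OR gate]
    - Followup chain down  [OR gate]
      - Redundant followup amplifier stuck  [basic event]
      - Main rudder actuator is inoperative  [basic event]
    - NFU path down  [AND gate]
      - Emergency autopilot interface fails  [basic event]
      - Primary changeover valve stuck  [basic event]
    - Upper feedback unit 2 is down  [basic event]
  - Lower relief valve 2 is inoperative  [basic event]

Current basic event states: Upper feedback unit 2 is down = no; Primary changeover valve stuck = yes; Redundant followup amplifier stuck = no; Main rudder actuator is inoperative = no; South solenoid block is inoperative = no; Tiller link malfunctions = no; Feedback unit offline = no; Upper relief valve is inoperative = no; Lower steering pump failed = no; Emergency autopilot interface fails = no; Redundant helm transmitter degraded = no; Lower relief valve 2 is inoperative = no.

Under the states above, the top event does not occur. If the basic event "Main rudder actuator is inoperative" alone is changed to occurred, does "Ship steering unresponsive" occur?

Counterfactual: set "Main rudder actuator is inoperative" to occurred.
Pump set down [OR]: Upper relief valve is inoperative=not, Lower steering pump failed=not, Redundant helm transmitter degraded=not, Tiller link malfunctions=not → no input occurs → does not occur.
Rudder loop unavailable [AND]: Feedback unit offline=not, Pump set down=not, South solenoid block is inoperative=not → not all inputs occur → does not occur.
Followup chain down [OR]: Redundant followup amplifier stuck=not, Main rudder actuator is inoperative=occurs → at least one input occurs → occurs.
NFU path down [AND]: Emergency autopilot interface fails=not, Primary changeover valve stuck=occurs → not all inputs occur → does not occur.
Starboard system inoperative [OR]: Followup chain down=occurs, NFU path down=not, Upper feedback unit 2 is down=not → at least one input occurs → occurs.
Ship steering unresponsive [OR]: Rudder loop unavailable=not, Starboard system inoperative=occurs, Lower relief valve 2 is inoperative=not → at least one input occurs → occurs.

Yes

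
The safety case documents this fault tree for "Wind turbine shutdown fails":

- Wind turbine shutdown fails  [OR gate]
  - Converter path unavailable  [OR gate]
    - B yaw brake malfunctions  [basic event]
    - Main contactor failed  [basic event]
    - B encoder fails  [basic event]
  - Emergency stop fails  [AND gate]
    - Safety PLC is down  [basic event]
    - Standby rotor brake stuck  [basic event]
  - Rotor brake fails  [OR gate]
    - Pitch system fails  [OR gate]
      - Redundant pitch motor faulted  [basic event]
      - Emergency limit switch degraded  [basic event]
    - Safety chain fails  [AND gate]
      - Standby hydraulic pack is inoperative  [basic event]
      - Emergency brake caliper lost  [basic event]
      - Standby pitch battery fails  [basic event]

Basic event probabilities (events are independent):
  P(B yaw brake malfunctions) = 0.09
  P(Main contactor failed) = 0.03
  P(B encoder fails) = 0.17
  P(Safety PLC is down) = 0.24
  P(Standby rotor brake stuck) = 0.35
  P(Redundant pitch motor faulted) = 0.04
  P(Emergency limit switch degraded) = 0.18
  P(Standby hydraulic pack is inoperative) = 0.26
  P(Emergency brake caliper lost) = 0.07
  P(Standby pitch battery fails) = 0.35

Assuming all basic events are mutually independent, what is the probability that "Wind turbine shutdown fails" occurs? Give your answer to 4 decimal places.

0.4751

P(Converter path unavailable) [OR] = 1 − (1−0.09) × (1−0.03) × (1−0.17) = 0.267359
P(Emergency stop fails) [AND] = 0.24 × 0.35 = 0.084000
P(Pitch system fails) [OR] = 1 − (1−0.04) × (1−0.18) = 0.212800
P(Safety chain fails) [AND] = 0.26 × 0.07 × 0.35 = 0.006370
P(Rotor brake fails) [OR] = 1 − (1−0.212800) × (1−0.006370) = 0.217814
P(Wind turbine shutdown fails) [OR] = 1 − (1−0.267359) × (1−0.084000) × (1−0.217814) = 0.475076
Rounded to 4 decimal places: P(Wind turbine shutdown fails) ≈ 0.4751.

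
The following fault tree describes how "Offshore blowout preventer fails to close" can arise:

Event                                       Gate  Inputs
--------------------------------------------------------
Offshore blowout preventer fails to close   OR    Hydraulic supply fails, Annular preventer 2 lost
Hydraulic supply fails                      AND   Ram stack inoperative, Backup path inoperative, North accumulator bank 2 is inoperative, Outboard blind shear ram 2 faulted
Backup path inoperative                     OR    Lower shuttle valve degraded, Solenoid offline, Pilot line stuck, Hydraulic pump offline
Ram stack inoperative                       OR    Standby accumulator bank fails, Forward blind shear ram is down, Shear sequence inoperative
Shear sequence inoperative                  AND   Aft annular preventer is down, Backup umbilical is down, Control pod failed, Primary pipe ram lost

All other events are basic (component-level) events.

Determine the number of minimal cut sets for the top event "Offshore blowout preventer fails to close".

13

Shear sequence inoperative [AND]: one cut set from each child combined → 1 × 1 × 1 × 1 = 1 cut set(s).
Ram stack inoperative [OR]: union of children's cut sets → 3 cut set(s).
Backup path inoperative [OR]: union of children's cut sets → 4 cut set(s).
Hydraulic supply fails [AND]: one cut set from each child combined → 3 × 4 × 1 × 1 = 12 cut set(s).
Offshore blowout preventer fails to close [OR]: union of children's cut sets → 13 cut set(s).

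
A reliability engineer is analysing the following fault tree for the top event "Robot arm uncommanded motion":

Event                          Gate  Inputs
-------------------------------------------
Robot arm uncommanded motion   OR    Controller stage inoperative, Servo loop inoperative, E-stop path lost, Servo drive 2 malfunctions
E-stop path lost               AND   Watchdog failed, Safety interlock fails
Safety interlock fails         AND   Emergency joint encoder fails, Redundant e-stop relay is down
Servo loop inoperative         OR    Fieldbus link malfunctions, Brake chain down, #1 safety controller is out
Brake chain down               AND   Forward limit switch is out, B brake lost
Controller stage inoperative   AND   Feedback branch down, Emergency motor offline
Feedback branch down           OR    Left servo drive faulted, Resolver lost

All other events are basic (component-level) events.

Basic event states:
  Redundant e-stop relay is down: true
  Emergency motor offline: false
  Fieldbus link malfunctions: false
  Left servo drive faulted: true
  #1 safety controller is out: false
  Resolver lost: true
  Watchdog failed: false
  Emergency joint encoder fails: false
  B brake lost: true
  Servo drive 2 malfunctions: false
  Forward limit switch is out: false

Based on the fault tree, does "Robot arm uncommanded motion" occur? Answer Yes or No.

Feedback branch down [OR]: Left servo drive faulted=occurs, Resolver lost=occurs → at least one input occurs → occurs.
Controller stage inoperative [AND]: Feedback branch down=occurs, Emergency motor offline=not → not all inputs occur → does not occur.
Brake chain down [AND]: Forward limit switch is out=not, B brake lost=occurs → not all inputs occur → does not occur.
Servo loop inoperative [OR]: Fieldbus link malfunctions=not, Brake chain down=not, #1 safety controller is out=not → no input occurs → does not occur.
Safety interlock fails [AND]: Emergency joint encoder fails=not, Redundant e-stop relay is down=occurs → not all inputs occur → does not occur.
E-stop path lost [AND]: Watchdog failed=not, Safety interlock fails=not → not all inputs occur → does not occur.
Robot arm uncommanded motion [OR]: Controller stage inoperative=not, Servo loop inoperative=not, E-stop path lost=not, Servo drive 2 malfunctions=not → no input occurs → does not occur.

No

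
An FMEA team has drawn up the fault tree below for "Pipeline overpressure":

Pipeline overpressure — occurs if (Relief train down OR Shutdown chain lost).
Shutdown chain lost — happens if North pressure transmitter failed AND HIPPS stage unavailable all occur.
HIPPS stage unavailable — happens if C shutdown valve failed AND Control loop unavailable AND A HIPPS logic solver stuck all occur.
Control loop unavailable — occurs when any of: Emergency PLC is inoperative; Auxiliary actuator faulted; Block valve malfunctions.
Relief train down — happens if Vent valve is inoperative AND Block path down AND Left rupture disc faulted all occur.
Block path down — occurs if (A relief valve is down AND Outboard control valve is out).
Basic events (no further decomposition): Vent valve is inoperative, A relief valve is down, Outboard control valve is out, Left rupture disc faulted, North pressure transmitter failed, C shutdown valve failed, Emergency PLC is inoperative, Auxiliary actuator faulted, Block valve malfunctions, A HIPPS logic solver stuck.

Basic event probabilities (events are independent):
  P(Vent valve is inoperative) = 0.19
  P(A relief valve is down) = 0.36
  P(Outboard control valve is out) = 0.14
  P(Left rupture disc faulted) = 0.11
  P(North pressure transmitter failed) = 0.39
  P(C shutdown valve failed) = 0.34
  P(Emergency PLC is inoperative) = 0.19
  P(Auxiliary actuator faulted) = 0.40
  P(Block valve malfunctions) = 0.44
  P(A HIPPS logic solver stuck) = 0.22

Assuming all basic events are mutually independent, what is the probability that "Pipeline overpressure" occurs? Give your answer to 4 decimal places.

P(Block path down) [AND] = 0.36 × 0.14 = 0.050400
P(Relief train down) [AND] = 0.19 × 0.050400 × 0.11 = 0.001053
P(Control loop unavailable) [OR] = 1 − (1−0.19) × (1−0.40) × (1−0.44) = 0.727840
P(HIPPS stage unavailable) [AND] = 0.34 × 0.727840 × 0.22 = 0.054442
P(Shutdown chain lost) [AND] = 0.39 × 0.054442 = 0.021232
P(Pipeline overpressure) [OR] = 1 − (1−0.001053) × (1−0.021232) = 0.022263
Rounded to 4 decimal places: P(Pipeline overpressure) ≈ 0.0223.

0.0223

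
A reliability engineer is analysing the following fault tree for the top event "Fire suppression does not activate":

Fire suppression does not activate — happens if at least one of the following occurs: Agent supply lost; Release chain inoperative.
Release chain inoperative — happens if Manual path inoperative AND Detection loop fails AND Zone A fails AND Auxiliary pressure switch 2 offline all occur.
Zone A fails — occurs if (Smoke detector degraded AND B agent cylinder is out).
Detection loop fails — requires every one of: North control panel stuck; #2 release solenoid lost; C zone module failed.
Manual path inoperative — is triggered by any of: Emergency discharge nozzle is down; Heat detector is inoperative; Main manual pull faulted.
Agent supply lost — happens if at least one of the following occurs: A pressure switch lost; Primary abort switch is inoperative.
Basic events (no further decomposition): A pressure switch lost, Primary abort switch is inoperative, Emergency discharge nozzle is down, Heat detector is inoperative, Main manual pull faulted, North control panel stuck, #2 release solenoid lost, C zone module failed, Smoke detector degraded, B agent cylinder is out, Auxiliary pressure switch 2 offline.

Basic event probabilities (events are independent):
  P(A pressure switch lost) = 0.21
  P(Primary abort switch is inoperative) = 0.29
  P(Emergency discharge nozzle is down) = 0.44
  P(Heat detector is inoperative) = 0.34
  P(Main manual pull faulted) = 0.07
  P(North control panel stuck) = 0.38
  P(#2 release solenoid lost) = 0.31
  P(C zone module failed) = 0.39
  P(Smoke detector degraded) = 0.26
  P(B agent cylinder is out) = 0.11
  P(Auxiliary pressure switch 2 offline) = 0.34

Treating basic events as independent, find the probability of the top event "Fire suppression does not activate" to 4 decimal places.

P(Agent supply lost) [OR] = 1 − (1−0.21) × (1−0.29) = 0.439100
P(Manual path inoperative) [OR] = 1 − (1−0.44) × (1−0.34) × (1−0.07) = 0.656272
P(Detection loop fails) [AND] = 0.38 × 0.31 × 0.39 = 0.045942
P(Zone A fails) [AND] = 0.26 × 0.11 = 0.028600
P(Release chain inoperative) [AND] = 0.656272 × 0.045942 × 0.028600 × 0.34 = 0.000293
P(Fire suppression does not activate) [OR] = 1 − (1−0.439100) × (1−0.000293) = 0.439264
Rounded to 4 decimal places: P(Fire suppression does not activate) ≈ 0.4393.

0.4393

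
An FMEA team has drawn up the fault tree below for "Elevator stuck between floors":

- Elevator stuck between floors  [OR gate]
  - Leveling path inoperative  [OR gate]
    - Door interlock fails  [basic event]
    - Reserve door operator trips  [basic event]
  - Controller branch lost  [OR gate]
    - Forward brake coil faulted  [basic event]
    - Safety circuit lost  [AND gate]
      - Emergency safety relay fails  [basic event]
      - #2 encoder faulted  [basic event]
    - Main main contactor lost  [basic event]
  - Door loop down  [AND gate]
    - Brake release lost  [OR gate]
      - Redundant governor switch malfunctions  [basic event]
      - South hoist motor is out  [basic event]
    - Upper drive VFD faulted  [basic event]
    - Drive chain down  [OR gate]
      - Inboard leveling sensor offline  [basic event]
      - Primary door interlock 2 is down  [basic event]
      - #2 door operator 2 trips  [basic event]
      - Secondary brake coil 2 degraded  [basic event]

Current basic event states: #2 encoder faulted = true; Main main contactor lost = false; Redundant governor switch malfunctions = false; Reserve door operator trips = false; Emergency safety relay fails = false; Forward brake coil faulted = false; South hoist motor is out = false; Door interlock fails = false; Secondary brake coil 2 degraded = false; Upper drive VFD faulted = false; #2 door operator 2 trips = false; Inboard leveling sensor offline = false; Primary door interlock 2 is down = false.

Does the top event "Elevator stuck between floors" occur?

Leveling path inoperative [OR]: Door interlock fails=not, Reserve door operator trips=not → no input occurs → does not occur.
Safety circuit lost [AND]: Emergency safety relay fails=not, #2 encoder faulted=occurs → not all inputs occur → does not occur.
Controller branch lost [OR]: Forward brake coil faulted=not, Safety circuit lost=not, Main main contactor lost=not → no input occurs → does not occur.
Brake release lost [OR]: Redundant governor switch malfunctions=not, South hoist motor is out=not → no input occurs → does not occur.
Drive chain down [OR]: Inboard leveling sensor offline=not, Primary door interlock 2 is down=not, #2 door operator 2 trips=not, Secondary brake coil 2 degraded=not → no input occurs → does not occur.
Door loop down [AND]: Brake release lost=not, Upper drive VFD faulted=not, Drive chain down=not → not all inputs occur → does not occur.
Elevator stuck between floors [OR]: Leveling path inoperative=not, Controller branch lost=not, Door loop down=not → no input occurs → does not occur.

No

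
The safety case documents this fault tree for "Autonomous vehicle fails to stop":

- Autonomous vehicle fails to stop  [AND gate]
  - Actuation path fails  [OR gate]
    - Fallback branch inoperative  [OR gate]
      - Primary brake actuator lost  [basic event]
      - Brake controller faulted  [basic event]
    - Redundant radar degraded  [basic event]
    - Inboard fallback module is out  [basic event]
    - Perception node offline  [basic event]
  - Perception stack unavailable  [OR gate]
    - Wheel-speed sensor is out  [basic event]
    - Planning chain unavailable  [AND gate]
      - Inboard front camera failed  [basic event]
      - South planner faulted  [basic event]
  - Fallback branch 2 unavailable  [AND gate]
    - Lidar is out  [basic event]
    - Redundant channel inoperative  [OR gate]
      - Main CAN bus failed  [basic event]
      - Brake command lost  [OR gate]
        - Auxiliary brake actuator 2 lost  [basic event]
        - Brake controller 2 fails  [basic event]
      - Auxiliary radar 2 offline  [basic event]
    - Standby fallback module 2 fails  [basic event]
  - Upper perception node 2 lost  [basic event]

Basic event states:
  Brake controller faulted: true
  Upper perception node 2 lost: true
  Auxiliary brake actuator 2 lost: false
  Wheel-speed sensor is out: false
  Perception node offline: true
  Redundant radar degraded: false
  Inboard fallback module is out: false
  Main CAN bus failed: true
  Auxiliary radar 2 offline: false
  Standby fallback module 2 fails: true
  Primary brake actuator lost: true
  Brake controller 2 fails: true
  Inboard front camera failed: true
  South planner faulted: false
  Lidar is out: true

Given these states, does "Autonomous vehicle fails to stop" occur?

No

Fallback branch inoperative [OR]: Primary brake actuator lost=occurs, Brake controller faulted=occurs → at least one input occurs → occurs.
Actuation path fails [OR]: Fallback branch inoperative=occurs, Redundant radar degraded=not, Inboard fallback module is out=not, Perception node offline=occurs → at least one input occurs → occurs.
Planning chain unavailable [AND]: Inboard front camera failed=occurs, South planner faulted=not → not all inputs occur → does not occur.
Perception stack unavailable [OR]: Wheel-speed sensor is out=not, Planning chain unavailable=not → no input occurs → does not occur.
Brake command lost [OR]: Auxiliary brake actuator 2 lost=not, Brake controller 2 fails=occurs → at least one input occurs → occurs.
Redundant channel inoperative [OR]: Main CAN bus failed=occurs, Brake command lost=occurs, Auxiliary radar 2 offline=not → at least one input occurs → occurs.
Fallback branch 2 unavailable [AND]: Lidar is out=occurs, Redundant channel inoperative=occurs, Standby fallback module 2 fails=occurs → all inputs occur → occurs.
Autonomous vehicle fails to stop [AND]: Actuation path fails=occurs, Perception stack unavailable=not, Fallback branch 2 unavailable=occurs, Upper perception node 2 lost=occurs → not all inputs occur → does not occur.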